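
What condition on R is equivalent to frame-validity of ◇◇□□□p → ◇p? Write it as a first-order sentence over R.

∀x ∀y (xR²y → ∃w (yR³w ∧ xRw))

This is a Sahlqvist (Geach-type) schema ◇^2□^3p → □^0◇^1p.
First-order correspondent: ∀x ∀y (xR²y → ∃w (yR³w ∧ xRw)).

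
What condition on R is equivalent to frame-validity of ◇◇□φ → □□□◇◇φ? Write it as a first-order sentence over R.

This is a Sahlqvist (Geach-type) schema ◇^2□^1φ → □^3◇^2φ.
Minimal-valuation argument: fix x; take any y with xR^2y and any z with xR^3z. Set V(φ) to the set of worlds R-reachable from y in exactly 1 step. Then □^1φ holds at y, so the antecedent holds at x; validity forces ◇^2φ at z, giving a w with zR^2w and yR^1w.
First-order correspondent: ∀x ∀y ∀z ((xR²y ∧ xR³z) → ∃w (yRw ∧ zR²w)).

∀x ∀y ∀z ((xR²y ∧ xR³z) → ∃w (yRw ∧ zR²w))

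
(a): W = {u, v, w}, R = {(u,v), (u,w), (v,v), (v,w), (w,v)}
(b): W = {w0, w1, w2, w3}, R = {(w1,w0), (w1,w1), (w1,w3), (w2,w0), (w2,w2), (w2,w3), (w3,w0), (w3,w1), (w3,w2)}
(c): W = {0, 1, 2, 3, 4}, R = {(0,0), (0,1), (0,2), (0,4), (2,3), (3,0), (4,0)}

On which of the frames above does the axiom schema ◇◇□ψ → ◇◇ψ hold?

The schema corresponds to a generalized confluence (Geach) condition: ∀x ∀y (xR²y → ∃w (yRw ∧ xR²w)).
(a): satisfies the condition.
(b): fails — w1R²w0 but no w with w0Rw and w1R²w.
(c): fails — 0R²1 but no w with 1Rw and 0R²w.
Valid on: (a).

(a)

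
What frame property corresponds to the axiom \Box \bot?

Emptiness of R

□⊥ is valid iff no world has any successor (otherwise □⊥ fails at any world with one).
Conversely, any frame satisfying \forall x \forall y \neg Rxy validates the schema.
Frame condition: \forall x \forall y \neg Rxy.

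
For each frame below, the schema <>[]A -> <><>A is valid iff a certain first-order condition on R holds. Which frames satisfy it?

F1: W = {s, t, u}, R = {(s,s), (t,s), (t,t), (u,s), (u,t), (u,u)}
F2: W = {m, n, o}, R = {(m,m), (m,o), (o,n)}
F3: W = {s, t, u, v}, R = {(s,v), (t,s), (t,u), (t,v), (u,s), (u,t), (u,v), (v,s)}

F1, F3

The schema corresponds to a generalized confluence (Geach) condition: forall x forall y (xRy -> exists w (yRw & x R^2 w)).
F1: holds.
F2: fails — oRn but no w with nRw and oR²w.
F3: holds.
Valid on: F1, F3.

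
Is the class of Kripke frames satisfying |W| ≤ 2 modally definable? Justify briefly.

Not definable by any modal formula

If a class were modally definable it would be closed under disjoint unions (Goldblatt–Thomason).
Any modal formula valid on each of 3 disjoint one-world frames is valid on their disjoint union (validity is preserved under disjoint unions). Each one-world frame has |W|=1≤2, but the union has |W|=3.
So the class is not modally definable.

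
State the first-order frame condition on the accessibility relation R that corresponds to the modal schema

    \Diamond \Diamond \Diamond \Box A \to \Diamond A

This is a Sahlqvist (Geach-type) schema ◇^3□^1A → □^0◇^1A.
Minimal-valuation argument: fix x; take any y with xR^3y and any z with xR^0z. Set V(A) to the set of worlds R-reachable from y in exactly 1 step. Then □^1A holds at y, so the antecedent holds at x; validity forces ◇^1A at z, giving a w with zR^1w and yR^1w.
First-order correspondent: \forall x \forall y (x R^3 y \to \exists w (yRw \wedge xRw)).

\forall x \forall y (x R^3 y \to \exists w (yRw \wedge xRw))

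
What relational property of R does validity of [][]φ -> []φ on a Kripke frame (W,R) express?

This schema is the C4 axiom.
It corresponds to density: forall x forall y (Rxy -> exists z (Rxz & Rzy)).

density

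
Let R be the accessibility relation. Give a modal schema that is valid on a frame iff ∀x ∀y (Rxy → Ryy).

This is shift-reflexivity; the standard corresponding axiom is T□: □(□r → r).
Suppose □(□r→r) is valid. Take Rxy and set V(r)={w : Ryw}. Then at y, □r holds; since □(□r→r) at x, □r→r at y, so r at y, i.e. Ryy.

□(□r → r)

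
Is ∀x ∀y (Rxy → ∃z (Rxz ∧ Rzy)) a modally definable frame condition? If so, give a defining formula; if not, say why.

This is a Sahlqvist condition; the C4 axiom □□r → □r defines it.

Yes — defined by □□r → □r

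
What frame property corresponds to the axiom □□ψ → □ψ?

Suppose □□ψ→□ψ is valid. Take Rxy and set V(ψ)={w : xR²w}. Then □□ψ at x, so □ψ at x, so ψ at y, i.e. ∃z(Rxz∧Rzy).
Conversely, on a frame with density the schema holds at every world under every valuation.
Frame condition: ∀x ∀y (Rxy → ∃z (Rxz ∧ Rzy)).

density: ∀x ∀y (Rxy → ∃z (Rxz ∧ Rzy))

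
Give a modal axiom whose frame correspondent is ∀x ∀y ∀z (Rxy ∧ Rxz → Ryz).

A defining formula is ◇s → □◇s (the 5 axiom).

◇s → □◇s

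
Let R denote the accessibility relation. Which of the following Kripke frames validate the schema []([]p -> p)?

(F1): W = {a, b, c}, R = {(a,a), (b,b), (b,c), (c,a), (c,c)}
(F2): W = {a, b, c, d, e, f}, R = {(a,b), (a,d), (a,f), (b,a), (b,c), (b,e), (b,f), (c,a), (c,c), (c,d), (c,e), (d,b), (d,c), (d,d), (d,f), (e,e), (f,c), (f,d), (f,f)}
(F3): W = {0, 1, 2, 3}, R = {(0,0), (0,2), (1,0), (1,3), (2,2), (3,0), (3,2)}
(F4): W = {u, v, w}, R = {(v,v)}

This is the axiom for shift-reflexivity; its first-order frame correspondent is forall x forall y (Rxy -> Ryy).
(F1): ✓.
(F2): fails — Rab but not Rbb.
(F3): fails — R13 but not R33.
(F4): ✓.

(F1), (F4)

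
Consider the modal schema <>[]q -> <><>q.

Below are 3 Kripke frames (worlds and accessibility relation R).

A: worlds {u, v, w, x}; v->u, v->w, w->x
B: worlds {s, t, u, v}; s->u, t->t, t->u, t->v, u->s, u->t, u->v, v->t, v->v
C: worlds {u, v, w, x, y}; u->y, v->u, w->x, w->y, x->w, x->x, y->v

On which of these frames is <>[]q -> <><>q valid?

The schema corresponds to a generalized confluence (Geach) condition: forall x forall y (xRy -> exists w (yRw & x R^2 w)).
A: fails — vRu but no t with uRt and vR²t.
B: satisfies the condition.
C: satisfies the condition.
Valid on: B, C.

B, C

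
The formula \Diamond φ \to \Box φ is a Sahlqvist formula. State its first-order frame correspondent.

partial functionality: \forall x \forall y \forall z (Rxy \wedge Rxz \to y = z)

This is the CD axiom.
Its frame correspondent is partial functionality — \forall x \forall y \forall z (Rxy \wedge Rxz \to y = z).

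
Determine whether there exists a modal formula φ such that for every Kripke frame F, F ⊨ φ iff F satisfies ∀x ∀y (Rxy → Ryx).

Yes, by r → □◇r

Yes: it is symmetry, defined by the B schema r → □◇r.
Suppose r→□◇r is valid. Take Rxy and set V(r)={x}. Then r at x, so □◇r at x, so ◇r at y, so some z with Ryz has r; z=x, i.e. Ryx.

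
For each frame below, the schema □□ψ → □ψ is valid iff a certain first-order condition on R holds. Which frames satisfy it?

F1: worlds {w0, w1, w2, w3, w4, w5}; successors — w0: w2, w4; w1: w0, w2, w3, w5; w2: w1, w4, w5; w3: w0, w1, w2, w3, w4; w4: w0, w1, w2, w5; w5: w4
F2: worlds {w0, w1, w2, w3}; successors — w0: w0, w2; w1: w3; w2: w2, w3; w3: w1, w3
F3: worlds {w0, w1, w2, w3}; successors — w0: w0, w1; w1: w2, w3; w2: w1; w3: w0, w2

This is the axiom for density; its first-order frame correspondent is ∀x ∀y (Rxy → ∃z (Rxz ∧ Rzy)).
F1: fails — Rw5w4 but no z with Rw5z and Rzw4.
F2: holds.
F3: fails — Rw3w2 but no z with Rw3z and Rzw2.

F2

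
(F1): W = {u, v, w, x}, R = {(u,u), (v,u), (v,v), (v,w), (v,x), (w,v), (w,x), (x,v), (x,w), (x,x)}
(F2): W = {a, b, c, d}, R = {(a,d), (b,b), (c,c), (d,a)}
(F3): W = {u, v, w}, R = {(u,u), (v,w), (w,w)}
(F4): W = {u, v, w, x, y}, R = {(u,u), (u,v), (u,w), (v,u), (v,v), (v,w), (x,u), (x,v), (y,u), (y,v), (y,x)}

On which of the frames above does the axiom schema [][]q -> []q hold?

This is the axiom for density; its first-order frame correspondent is forall x forall y (Rxy -> exists z (Rxz & Rzy)).
(F1): holds.
(F2): fails — Rad but no z with Raz and Rzd.
(F3): holds.
(F4): fails — Ryx but no z with Ryz and Rzx.

(F1), (F3)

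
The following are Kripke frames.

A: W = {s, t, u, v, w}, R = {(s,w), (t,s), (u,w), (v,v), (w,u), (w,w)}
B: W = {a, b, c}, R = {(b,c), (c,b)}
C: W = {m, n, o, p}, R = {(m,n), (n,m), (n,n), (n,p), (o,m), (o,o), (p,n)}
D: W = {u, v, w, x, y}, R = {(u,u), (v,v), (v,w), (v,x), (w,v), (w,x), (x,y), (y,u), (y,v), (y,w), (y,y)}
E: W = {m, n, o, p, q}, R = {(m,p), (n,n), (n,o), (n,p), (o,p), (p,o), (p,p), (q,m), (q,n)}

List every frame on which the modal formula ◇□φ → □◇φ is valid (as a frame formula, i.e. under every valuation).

The schema corresponds to convergence: ∀x ∀y ∀z (Rxy ∧ Rxz → ∃w (Ryw ∧ Rzw)).
A: holds.
B: holds.
C: fails — Rom and Roo but m and o have no common successor.
D: fails — Rvv and Rvx but v and x have no common successor.
E: holds.
Valid on: A, B, E.

A, B, E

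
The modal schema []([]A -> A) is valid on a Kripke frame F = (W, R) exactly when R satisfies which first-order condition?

shift-reflexivity

Suppose □(□A→A) is valid. Take Rxy and set V(A)={w : Ryw}. Then at y, □A holds; since □(□A→A) at x, □A→A at y, so A at y, i.e. Ryy.
Conversely, any frame satisfying forall x forall y (Rxy -> Ryy) validates the schema.
So the correspondent is shift-reflexivity.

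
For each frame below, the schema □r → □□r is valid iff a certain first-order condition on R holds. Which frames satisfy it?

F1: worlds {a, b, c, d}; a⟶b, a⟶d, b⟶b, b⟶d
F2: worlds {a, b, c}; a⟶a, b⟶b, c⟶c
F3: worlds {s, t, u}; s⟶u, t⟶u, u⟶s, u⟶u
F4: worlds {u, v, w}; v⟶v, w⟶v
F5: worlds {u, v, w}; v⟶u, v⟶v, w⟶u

F1, F2, F4, F5

Frame correspondent (Sahlqvist): ∀x ∀y ∀z (Rxy ∧ Ryz → Rxz) — i.e. transitivity.
F1: holds.
F2: holds.
F3: fails — Rsu and Rus but not Rss.
F4: holds.
F5: holds.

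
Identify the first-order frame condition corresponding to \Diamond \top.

seriality: \forall x \exists y Rxy

◇⊤ holds at w iff w has a successor, so frame-validity of ◇⊤ is exactly seriality. Equivalently via □p → ◇p:
Suppose □p→◇p is valid. At any x set V(p)=W. Then □p at x, so ◇p at x, so x has a successor.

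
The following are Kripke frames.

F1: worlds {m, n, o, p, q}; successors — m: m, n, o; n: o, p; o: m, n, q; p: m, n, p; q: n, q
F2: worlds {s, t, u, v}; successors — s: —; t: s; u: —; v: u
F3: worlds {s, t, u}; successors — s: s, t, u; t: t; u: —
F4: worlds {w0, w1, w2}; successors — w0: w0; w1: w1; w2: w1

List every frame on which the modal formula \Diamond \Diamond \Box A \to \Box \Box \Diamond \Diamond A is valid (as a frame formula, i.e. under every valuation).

F1, F2, F4

This is the axiom for a generalized confluence (Geach) condition; its first-order frame correspondent is \forall x \forall y \forall z ((x R^2 y \wedge x R^2 z) \to \exists w (yRw \wedge z R^2 w)).
F1: ✓.
F2: ✓.
F3: fails — sR²s, sR²u but no w with sRw and uR²w.
F4: ✓.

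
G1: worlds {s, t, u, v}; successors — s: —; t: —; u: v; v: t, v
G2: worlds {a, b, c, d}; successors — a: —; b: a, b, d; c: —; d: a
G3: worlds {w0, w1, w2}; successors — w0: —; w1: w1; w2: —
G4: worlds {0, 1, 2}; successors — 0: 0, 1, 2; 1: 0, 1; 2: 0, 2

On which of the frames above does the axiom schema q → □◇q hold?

Frame correspondent (Sahlqvist): ∀x ∀y (Rxy → Ryx) — i.e. symmetry.
G1: fails — Ruv but not Rvu.
G2: fails — Rbd but not Rdb.
G3: ✓.
G4: ✓.
Valid on: G3, G4.

G3, G4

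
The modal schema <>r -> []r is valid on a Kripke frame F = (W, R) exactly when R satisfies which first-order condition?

This is the CD axiom.
It corresponds to partial functionality: forall x forall y forall z (Rxy & Rxz -> y = z).

Partial functionality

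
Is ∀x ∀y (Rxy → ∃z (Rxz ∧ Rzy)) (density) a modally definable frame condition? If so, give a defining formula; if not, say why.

Yes — defined by □□p → □p

This is a Sahlqvist condition; the C4 axiom □□p → □p defines it.
Suppose □□p→□p is valid. Take Rxy and set V(p)={w : xR²w}. Then □□p at x, so □p at x, so p at y, i.e. ∃z(Rxz∧Rzy).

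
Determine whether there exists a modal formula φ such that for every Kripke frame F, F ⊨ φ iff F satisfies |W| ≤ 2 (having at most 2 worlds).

No — not modally definable

Any modally definable frame class is closed under disjoint unions.
Any modal formula valid on each of 3 disjoint one-world frames is valid on their disjoint union (validity is preserved under disjoint unions). Each one-world frame has |W|=1≤2, but the union has |W|=3.
So the class is not modally definable.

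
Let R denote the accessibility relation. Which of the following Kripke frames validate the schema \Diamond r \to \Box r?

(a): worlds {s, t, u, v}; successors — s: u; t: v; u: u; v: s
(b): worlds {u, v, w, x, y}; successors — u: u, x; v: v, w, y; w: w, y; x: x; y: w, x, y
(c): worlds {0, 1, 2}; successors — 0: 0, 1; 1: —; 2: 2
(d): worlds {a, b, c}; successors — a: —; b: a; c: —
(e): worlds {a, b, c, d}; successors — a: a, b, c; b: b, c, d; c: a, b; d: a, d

This is the axiom for partial functionality; its first-order frame correspondent is \forall x \forall y \forall z (Rxy \wedge Rxz \to y = z).
(a): condition met.
(b): fails — u sees both u and x.
(c): fails — 0 sees both 0 and 1.
(d): condition met.
(e): fails — a sees both a and b.
Valid on: (a), (d).

(a), (d)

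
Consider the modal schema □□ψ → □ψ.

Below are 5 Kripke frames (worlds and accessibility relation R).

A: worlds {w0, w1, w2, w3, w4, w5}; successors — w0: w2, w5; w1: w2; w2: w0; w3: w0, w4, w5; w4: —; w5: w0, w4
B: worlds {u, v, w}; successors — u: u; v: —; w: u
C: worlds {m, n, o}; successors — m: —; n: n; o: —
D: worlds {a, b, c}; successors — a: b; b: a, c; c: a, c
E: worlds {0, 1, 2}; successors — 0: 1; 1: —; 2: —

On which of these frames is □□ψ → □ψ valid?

Frame correspondent (Sahlqvist): ∀x ∀y (Rxy → ∃z (Rxz ∧ Rzy)) — i.e. density.
A: fails — Rw1w2 but no z with Rw1z and Rzw2.
B: ✓.
C: ✓.
D: fails — Rab but no z with Raz and Rzb.
E: fails — R01 but no z with R0z and Rz1.
Valid on: B, C.

B, C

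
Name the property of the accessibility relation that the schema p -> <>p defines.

reflexivity

Equivalently (dual form): □p → p.
Suppose □p→p is valid. At any x set V(p)={w : Rxw}. Then □p holds at x, so p holds at x, i.e. Rxx.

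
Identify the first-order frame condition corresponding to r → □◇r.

Symmetry

This is the B axiom.
It corresponds to symmetry: ∀x ∀y (Rxy → Ryx).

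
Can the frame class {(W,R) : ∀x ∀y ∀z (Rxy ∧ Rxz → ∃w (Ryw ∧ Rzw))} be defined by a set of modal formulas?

This is a Sahlqvist condition; the .2 axiom ◇□p → □◇p defines it.

Yes, by ◇□p → □◇p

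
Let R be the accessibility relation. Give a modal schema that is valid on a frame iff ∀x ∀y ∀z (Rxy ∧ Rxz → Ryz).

A defining formula is ◇ψ → □◇ψ (the 5 axiom).
Suppose ◇ψ→□◇ψ is valid. Take Rxy, Rxz and set V(ψ)={y}. Then ◇ψ at x, so □◇ψ at x, so ◇ψ at z, so some w with Rzw has ψ; w=y, i.e. Rzy. By symmetry of the argument, Ryz.

◇ψ → □◇ψ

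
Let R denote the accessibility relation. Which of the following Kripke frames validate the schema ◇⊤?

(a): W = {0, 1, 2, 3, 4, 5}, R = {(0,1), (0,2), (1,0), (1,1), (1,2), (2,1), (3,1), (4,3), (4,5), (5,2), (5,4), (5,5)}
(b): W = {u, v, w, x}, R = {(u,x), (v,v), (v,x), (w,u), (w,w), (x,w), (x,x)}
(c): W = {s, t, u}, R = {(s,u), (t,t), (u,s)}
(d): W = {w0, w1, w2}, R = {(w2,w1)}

(a), (b), (c)

Frame correspondent (Sahlqvist): ∀x ∃y Rxy — i.e. seriality.
(a): ✓.
(b): ✓.
(c): ✓.
(d): fails — world w0 has no successor.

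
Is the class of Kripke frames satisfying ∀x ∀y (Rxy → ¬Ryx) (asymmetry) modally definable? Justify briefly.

Not modally definable

If a class were modally definable it would be closed under surjective bounded morphisms (Goldblatt–Thomason).
The 4-cycle (worlds 0,1,2,3 with 0→1→2→3→0) is asymmetric. Mapping every world to a single reflexive point • is a surjective bounded morphism, and the reflexive point is not asymmetric (R•• but asymmetry requires ¬R••).
So no modal formula (or set of formulas) defines exactly the asymmetric frames.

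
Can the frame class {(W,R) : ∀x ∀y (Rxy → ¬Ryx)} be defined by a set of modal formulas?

Modal frame validity is preserved under surjective bounded morphisms.
The 5-cycle (worlds s,t,u,v,w with s→t→u→v→w→s) is asymmetric. Mapping every world to a single reflexive point • is a surjective bounded morphism, and the reflexive point is not asymmetric (R•• but asymmetry requires ¬R••).
Hence asymmetry is not modally definable.

No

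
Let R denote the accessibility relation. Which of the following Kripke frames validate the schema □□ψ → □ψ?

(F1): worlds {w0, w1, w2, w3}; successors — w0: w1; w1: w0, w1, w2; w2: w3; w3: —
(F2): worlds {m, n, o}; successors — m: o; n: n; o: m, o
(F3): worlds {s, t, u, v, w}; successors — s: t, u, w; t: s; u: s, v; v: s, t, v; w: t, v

The schema corresponds to density: ∀x ∀y (Rxy → ∃z (Rxz ∧ Rzy)).
(F1): fails — Rw2w3 but no z with Rw2z and Rzw3.
(F2): holds.
(F3): fails — Rts but no z with Rtz and Rzs.

(F2)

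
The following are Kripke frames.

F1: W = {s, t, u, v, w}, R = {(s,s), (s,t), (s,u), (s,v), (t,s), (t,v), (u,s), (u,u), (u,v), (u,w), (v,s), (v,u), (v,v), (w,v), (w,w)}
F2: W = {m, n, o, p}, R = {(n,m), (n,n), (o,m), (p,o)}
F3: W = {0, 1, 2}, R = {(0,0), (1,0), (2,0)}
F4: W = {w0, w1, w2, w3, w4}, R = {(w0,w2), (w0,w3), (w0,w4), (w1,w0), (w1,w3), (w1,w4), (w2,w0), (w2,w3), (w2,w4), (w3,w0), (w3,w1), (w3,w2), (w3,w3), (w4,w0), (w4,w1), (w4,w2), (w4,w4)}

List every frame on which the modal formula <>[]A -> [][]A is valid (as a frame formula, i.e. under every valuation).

This is the axiom for a generalized confluence (Geach) condition; its first-order frame correspondent is forall x forall y forall z ((xRy & x R^2 z) -> exists w (yRw & z = w)).
F1: fails — sRs, sR²w but no w* with sRw* and w=w*.
F2: fails — nRm, nR²m but no w with mRw and m=w.
F3: satisfies the condition.
F4: fails — w0Rw2, w0R²w1 but no w with w2Rw and w1=w.

F3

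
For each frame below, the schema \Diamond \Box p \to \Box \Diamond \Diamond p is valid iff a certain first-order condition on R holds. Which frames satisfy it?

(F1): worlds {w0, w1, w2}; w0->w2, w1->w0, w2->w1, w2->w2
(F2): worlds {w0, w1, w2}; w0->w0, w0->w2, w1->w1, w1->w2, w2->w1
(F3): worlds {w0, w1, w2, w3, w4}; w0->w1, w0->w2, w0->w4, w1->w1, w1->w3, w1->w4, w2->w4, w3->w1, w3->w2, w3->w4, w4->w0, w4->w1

This is the axiom for a generalized confluence (Geach) condition; its first-order frame correspondent is \forall x \forall y \forall z ((xRy \wedge xRz) \to \exists w (yRw \wedge z R^2 w)).
(F1): fails — w2Rw1, w2Rw1 but no w with w1Rw and w1R²w.
(F2): satisfies the condition.
(F3): fails — w0Rw2, w0Rw2 but no w with w2Rw and w2R²w.

(F2)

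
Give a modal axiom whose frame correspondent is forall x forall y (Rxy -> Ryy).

□(□p → p)

A defining formula is □(□p → p) (the T□ axiom).
Suppose □(□p→p) is valid. Take Rxy and set V(p)={w : Ryw}. Then at y, □p holds; since □(□p→p) at x, □p→p at y, so p at y, i.e. Ryy.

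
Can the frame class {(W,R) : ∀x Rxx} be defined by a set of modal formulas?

Yes — defined by □q → q

This is a Sahlqvist condition; the T axiom □q → q defines it.
Suppose □q→q is valid. At any x set V(q)={w : Rxw}. Then □q holds at x, so q holds at x, i.e. Rxx.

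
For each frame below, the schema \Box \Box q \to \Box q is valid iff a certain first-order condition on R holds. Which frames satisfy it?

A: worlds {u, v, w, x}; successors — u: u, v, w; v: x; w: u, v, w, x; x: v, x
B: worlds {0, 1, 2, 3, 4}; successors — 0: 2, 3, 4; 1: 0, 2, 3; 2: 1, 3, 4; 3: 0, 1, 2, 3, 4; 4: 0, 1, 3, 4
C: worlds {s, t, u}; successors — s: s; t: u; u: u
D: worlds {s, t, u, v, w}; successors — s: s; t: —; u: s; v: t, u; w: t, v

Frame correspondent (Sahlqvist): \forall x \forall y (Rxy \to \exists z (Rxz \wedge Rzy)) — i.e. density.
A: satisfies the condition.
B: satisfies the condition.
C: satisfies the condition.
D: fails — Rvt but no z with Rvz and Rzt.
Valid on: A, B, C.

A, B, C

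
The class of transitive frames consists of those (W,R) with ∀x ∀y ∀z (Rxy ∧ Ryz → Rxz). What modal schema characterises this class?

□r → □□r

The condition is transitivity. The 4 schema □r → □□r defines it.
Suppose □r→□□r is valid. Take Rxy, Ryz and set V(r)={w : Rxw}. Then □r at x, so □□r at x, so □r at y, so r at z, i.e. Rxz.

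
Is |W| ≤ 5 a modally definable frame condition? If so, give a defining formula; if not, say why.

Modal frame validity is preserved under disjoint unions.
Any modal formula valid on each of 6 disjoint one-world frames is valid on their disjoint union (validity is preserved under disjoint unions). Each one-world frame has |W|=1≤5, but the union has |W|=6.
Hence having at most 5 worlds is not modally definable.

Not modally definable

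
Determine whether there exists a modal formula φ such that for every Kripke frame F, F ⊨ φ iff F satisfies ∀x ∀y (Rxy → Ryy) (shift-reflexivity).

Definable; □(□q → q) defines it

Yes: it is shift-reflexivity, defined by the T□ schema □(□q → q).
Suppose □(□q→q) is valid. Take Rxy and set V(q)={w : Ryw}. Then at y, □q holds; since □(□q→q) at x, □q→q at y, so q at y, i.e. Ryy.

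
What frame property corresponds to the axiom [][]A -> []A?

Density

Suppose □□A→□A is valid. Take Rxy and set V(A)={w : xR²w}. Then □□A at x, so □A at x, so A at y, i.e. ∃z(Rxz∧Rzy).
Conversely, on a frame with density the schema holds at every world under every valuation.
So the correspondent is density.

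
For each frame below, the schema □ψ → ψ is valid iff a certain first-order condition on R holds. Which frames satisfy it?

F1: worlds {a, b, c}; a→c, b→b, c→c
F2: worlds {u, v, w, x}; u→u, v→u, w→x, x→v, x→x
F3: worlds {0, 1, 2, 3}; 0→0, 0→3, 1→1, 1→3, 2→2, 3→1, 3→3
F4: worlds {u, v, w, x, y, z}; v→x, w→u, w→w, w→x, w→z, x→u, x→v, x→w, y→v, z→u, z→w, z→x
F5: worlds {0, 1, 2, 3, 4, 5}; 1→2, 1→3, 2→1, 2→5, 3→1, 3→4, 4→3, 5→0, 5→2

F3

The schema corresponds to reflexivity: ∀x Rxx.
F1: fails — world a does not see itself.
F2: fails — world v does not see itself.
F3: ✓.
F4: fails — world u does not see itself.
F5: fails — world 0 does not see itself.
Valid on: F3.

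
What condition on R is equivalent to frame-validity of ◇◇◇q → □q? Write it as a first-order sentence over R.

∀x ∀y ∀z ((xR³y ∧ xRz) → ∃w (y = w ∧ z = w))

This is a Sahlqvist (Geach-type) schema ◇^3□^0q → □^1◇^0q.
Minimal-valuation argument: fix x; take any y with xR^3y and any z with xR^1z. Set V(q) to the set of worlds R-reachable from y in exactly 0 steps. Then □^0q holds at y, so the antecedent holds at x; validity forces ◇^0q at z, giving a w with zR^0w and yR^0w.
First-order correspondent: ∀x ∀y ∀z ((xR³y ∧ xRz) → ∃w (y = w ∧ z = w)).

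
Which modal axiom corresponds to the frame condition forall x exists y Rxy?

□s → ◇s

The condition is seriality. The D schema □s → ◇s defines it.
Suppose □s→◇s is valid. At any x set V(s)=W. Then □s at x, so ◇s at x, so x has a successor.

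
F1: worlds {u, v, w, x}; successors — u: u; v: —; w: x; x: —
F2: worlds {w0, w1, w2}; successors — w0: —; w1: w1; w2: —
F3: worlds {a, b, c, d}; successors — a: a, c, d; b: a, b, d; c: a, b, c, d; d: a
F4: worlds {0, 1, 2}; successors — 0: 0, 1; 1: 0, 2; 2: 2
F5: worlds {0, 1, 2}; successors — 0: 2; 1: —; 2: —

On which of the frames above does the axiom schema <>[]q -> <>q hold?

F2, F3, F4

Frame correspondent (Sahlqvist): forall x forall y (xRy -> exists w (yRw & xRw)) — i.e. a generalized confluence (Geach) condition.
F1: fails — wRx but no t with xRt and wRt.
F2: satisfies the condition.
F3: satisfies the condition.
F4: satisfies the condition.
F5: fails — 0R2 but no w with 2Rw and 0Rw.
Valid on: F2, F3, F4.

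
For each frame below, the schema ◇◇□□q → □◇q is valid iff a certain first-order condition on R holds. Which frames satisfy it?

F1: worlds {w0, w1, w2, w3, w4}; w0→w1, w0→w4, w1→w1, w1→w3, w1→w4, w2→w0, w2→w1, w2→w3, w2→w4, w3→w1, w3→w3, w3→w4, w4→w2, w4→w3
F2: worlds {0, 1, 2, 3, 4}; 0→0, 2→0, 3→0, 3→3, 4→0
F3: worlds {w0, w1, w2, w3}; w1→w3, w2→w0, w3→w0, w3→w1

The schema corresponds to a generalized confluence (Geach) condition: ∀x ∀y ∀z ((xR²y ∧ xRz) → ∃w (yR²w ∧ zRw)).
F1: satisfies the condition.
F2: satisfies the condition.
F3: fails — w1R²w0, w1Rw3 but no w with w0R²w and w3Rw.

F1, F2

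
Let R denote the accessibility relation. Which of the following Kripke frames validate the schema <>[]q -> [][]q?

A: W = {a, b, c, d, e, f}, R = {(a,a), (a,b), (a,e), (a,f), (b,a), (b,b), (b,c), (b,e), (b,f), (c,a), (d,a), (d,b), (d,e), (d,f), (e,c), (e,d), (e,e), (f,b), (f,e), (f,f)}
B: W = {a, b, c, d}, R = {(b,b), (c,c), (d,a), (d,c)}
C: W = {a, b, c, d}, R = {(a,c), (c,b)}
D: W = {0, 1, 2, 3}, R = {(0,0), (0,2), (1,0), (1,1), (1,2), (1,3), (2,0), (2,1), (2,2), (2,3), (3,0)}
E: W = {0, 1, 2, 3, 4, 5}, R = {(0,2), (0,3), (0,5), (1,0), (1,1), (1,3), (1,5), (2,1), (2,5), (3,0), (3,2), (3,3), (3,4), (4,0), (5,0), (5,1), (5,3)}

C

The schema corresponds to a generalized confluence (Geach) condition: forall x forall y forall z ((xRy & x R^2 z) -> exists w (yRw & z = w)).
A: fails — aRa, aR²c but no w with aRw and c=w.
B: fails — dRa, dR²c but no w with aRw and c=w.
C: holds.
D: fails — 0R0, 0R²1 but no w with 0Rw and 1=w.
E: fails — 0R2, 0R²0 but no w with 2Rw and 0=w.
Valid on: C.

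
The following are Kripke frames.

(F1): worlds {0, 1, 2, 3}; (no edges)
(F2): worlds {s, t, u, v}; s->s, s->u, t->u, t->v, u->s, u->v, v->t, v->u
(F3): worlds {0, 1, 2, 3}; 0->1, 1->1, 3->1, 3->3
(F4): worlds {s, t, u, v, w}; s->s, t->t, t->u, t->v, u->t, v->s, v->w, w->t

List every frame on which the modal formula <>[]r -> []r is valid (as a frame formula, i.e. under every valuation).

(F1)

The schema corresponds to a generalized confluence (Geach) condition: forall x forall y forall z ((xRy & xRz) -> exists w (yRw & z = w)).
(F1): ✓.
(F2): fails — sRu, sRu but no w with uRw and u=w.
(F3): fails — 3R1, 3R3 but no w with 1Rw and 3=w.
(F4): fails — tRu, tRu but no w* with uRw* and u=w*.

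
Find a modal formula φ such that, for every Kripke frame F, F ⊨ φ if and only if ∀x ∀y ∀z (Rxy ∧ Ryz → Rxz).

□q → □□q

This is transitivity; the standard corresponding axiom is 4: □q → □□q.
Suppose □q→□□q is valid. Take Rxy, Ryz and set V(q)={w : Rxw}. Then □q at x, so □□q at x, so □q at y, so q at z, i.e. Rxz.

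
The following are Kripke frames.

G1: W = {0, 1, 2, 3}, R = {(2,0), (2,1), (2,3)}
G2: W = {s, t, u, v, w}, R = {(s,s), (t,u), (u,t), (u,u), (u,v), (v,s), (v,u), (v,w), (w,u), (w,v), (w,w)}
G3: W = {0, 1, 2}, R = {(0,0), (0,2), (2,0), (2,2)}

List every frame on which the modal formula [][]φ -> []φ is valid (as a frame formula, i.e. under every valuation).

Frame correspondent (Sahlqvist): forall x forall y (Rxy -> exists z (Rxz & Rzy)) — i.e. density.
G1: fails — R23 but no z with R2z and Rz3.
G2: holds.
G3: holds.

G2, G3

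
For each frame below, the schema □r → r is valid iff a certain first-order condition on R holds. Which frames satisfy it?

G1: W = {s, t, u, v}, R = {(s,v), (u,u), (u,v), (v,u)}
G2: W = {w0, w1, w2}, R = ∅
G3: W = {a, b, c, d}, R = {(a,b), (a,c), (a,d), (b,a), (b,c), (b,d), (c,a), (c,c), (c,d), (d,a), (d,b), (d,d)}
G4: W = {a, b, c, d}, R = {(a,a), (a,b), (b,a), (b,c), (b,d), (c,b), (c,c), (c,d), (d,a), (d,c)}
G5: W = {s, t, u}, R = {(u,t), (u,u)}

none

The schema corresponds to reflexivity: ∀x Rxx.
G1: fails — world s does not see itself.
G2: fails — world w0 does not see itself.
G3: fails — world a does not see itself.
G4: fails — world b does not see itself.
G5: fails — world s does not see itself.
Valid on no frame.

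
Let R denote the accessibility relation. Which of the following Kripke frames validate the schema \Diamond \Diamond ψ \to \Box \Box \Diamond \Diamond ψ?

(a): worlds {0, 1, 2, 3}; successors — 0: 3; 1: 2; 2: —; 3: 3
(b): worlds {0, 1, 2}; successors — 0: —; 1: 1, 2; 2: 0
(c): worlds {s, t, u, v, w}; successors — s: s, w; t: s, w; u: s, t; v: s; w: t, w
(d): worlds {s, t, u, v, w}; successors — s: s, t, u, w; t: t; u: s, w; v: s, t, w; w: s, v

The schema corresponds to a generalized confluence (Geach) condition: \forall x \forall y \forall z ((x R^2 y \wedge x R^2 z) \to \exists w (y = w \wedge z R^2 w)).
(a): satisfies the condition.
(b): fails — 1R²0, 1R²0 but no w with 0=w and 0R²w.
(c): satisfies the condition.
(d): fails — sR²s, sR²t but no w* with s=w* and tR²w*.
Valid on: (a), (c).

(a), (c)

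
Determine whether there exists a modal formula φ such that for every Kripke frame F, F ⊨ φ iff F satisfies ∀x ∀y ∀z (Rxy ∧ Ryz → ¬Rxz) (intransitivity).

No — not modally definable

If a class were modally definable it would be closed under surjective bounded morphisms (Goldblatt–Thomason).
The 3-cycle (worlds w0,w1,w2 with w0→w1→w2→w0) is intransitive. Mapping every world to a single reflexive point • is a surjective bounded morphism; the reflexive point is not intransitive (R••∧R•• but R••).
Hence intransitivity is not modally definable.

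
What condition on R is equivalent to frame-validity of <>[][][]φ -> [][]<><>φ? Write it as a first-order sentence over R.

forall x forall y forall z ((xRy & x R^2 z) -> exists w (y R^3 w & z R^2 w))

This is a Sahlqvist (Geach-type) schema ◇^1□^3φ → □^2◇^2φ.
Minimal-valuation argument: fix x; take any y with xR^1y and any z with xR^2z. Set V(φ) to the set of worlds R-reachable from y in exactly 3 steps. Then □^3φ holds at y, so the antecedent holds at x; validity forces ◇^2φ at z, giving a w with zR^2w and yR^3w.
First-order correspondent: forall x forall y forall z ((xRy & x R^2 z) -> exists w (y R^3 w & z R^2 w)).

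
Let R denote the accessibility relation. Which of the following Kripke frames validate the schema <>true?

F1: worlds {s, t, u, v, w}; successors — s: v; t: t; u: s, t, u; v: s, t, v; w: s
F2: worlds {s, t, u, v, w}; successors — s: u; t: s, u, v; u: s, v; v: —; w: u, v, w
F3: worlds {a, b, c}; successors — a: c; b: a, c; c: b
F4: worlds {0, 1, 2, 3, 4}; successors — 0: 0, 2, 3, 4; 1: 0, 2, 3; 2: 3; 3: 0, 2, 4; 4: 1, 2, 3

This is the axiom for seriality; its first-order frame correspondent is forall x exists y Rxy.
F1: holds.
F2: fails — world v has no successor.
F3: holds.
F4: holds.
Valid on: F1, F3, F4.

F1, F3, F4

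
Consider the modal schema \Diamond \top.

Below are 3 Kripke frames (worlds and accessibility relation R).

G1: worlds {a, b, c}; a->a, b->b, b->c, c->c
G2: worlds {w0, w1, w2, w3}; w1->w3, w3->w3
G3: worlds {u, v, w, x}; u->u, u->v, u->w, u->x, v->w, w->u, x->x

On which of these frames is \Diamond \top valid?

This is the axiom for seriality; its first-order frame correspondent is \forall x \exists y Rxy.
G1: ✓.
G2: fails — world w0 has no successor.
G3: ✓.

G1, G3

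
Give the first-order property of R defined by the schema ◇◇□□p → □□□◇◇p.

∀x ∀y ∀z ((xR²y ∧ xR³z) → ∃w (yR²w ∧ zR²w))

This is a Sahlqvist (Geach-type) schema ◇^2□^2p → □^3◇^2p.
Minimal-valuation argument: fix x; take any y with xR^2y and any z with xR^3z. Set V(p) to the set of worlds R-reachable from y in exactly 2 steps. Then □^2p holds at y, so the antecedent holds at x; validity forces ◇^2p at z, giving a w with zR^2w and yR^2w.
First-order correspondent: ∀x ∀y ∀z ((xR²y ∧ xR³z) → ∃w (yR²w ∧ zR²w)).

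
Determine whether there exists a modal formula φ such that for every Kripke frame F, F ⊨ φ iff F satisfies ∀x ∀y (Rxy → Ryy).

Yes — defined by □(□r → r)

This is a Sahlqvist condition; the T□ axiom □(□r → r) defines it.
Suppose □(□r→r) is valid. Take Rxy and set V(r)={w : Ryw}. Then at y, □r holds; since □(□r→r) at x, □r→r at y, so r at y, i.e. Ryy.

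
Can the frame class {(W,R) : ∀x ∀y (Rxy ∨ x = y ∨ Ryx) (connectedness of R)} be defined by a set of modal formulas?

Modal frame validity is preserved under disjoint unions.
Take 3 disjoint single-world reflexive frames: each is trivially connected, but their disjoint union has 3 worlds with no edge between distinct components, so it is not connected.
So the class is not modally definable.

Not modally definable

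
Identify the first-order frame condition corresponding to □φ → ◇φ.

seriality

This is the D axiom.
It corresponds to seriality: ∀x ∃y Rxy.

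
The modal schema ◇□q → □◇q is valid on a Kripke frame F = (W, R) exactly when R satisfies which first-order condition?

Suppose ◇□q→□◇q is valid. Take Rxy, Rxz and set V(q)={w : Ryw}. Then □q at y so ◇□q at x, so □◇q at x, so ◇q at z, giving w with Rzw and Ryw.
Conversely, on a frame with convergence the schema holds at every world under every valuation.
Frame condition: ∀x ∀y ∀z (Rxy ∧ Rxz → ∃w (Ryw ∧ Rzw)).

convergence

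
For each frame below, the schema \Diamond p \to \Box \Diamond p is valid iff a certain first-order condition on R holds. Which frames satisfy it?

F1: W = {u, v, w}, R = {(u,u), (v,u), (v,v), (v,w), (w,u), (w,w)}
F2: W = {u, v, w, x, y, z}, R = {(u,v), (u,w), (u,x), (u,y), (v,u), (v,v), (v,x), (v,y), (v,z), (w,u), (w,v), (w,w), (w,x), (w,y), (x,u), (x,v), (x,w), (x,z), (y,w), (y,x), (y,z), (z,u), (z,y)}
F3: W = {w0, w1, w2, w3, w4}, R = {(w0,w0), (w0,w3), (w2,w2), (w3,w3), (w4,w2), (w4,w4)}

none

This is the axiom for the Euclidean property; its first-order frame correspondent is \forall x \forall y \forall z (Rxy \wedge Rxz \to Ryz).
F1: fails — Rvw and Rvv but not Rwv.
F2: fails — Ruv and Ruw but not Rvw.
F3: fails — Rw0w3 and Rw0w0 but not Rw3w0.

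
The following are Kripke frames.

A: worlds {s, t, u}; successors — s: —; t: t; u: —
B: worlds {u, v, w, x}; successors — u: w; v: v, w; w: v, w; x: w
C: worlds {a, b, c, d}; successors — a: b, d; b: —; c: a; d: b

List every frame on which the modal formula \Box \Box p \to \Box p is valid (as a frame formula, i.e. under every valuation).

Frame correspondent (Sahlqvist): \forall x \forall y (Rxy \to \exists z (Rxz \wedge Rzy)) — i.e. density.
A: ✓.
B: ✓.
C: fails — Rdb but no z with Rdz and Rzb.
Valid on: A, B.

A, B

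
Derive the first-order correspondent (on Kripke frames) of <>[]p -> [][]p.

forall x forall y forall z ((xRy & x R^2 z) -> exists w (yRw & z = w))

This is a Sahlqvist (Geach-type) schema ◇^1□^1p → □^2◇^0p.
Minimal-valuation argument: fix x; take any y with xR^1y and any z with xR^2z. Set V(p) to the set of worlds R-reachable from y in exactly 1 step. Then □^1p holds at y, so the antecedent holds at x; validity forces ◇^0p at z, giving a w with zR^0w and yR^1w.
First-order correspondent: forall x forall y forall z ((xRy & x R^2 z) -> exists w (yRw & z = w)).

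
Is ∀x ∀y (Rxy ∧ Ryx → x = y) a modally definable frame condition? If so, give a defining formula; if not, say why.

No

Any modally definable frame class is closed under surjective bounded morphisms.
The 4-cycle (worlds s,t,u,v with s→t→u→v→s) is antisymmetric. Sending even-indexed worlds to a and odd-indexed worlds to b is a surjective bounded morphism onto the two-world frame with a↔b, which is not antisymmetric.
So the class is not modally definable.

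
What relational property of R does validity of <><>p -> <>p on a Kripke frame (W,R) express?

transitivity

This is a form of the 4 axiom.
Its frame correspondent is transitivity — forall x forall y forall z (Rxy & Ryz -> Rxz).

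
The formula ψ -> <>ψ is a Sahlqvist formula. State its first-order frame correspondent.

Reflexivity

Equivalently (dual form): □ψ → ψ.
Suppose □ψ→ψ is valid. At any x set V(ψ)={w : Rxw}. Then □ψ holds at x, so ψ holds at x, i.e. Rxx.
The converse is a direct semantic check.
So the correspondent is reflexivity.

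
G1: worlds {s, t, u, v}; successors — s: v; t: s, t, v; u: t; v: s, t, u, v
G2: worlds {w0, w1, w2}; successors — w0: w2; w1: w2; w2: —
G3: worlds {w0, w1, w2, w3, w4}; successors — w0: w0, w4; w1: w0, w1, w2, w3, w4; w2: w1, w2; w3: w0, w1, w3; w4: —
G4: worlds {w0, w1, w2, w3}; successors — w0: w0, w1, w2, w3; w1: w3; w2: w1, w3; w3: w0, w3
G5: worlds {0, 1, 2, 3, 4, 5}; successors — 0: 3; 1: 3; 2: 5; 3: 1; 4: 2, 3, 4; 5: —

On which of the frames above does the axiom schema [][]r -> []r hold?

This is the axiom for density; its first-order frame correspondent is forall x forall y (Rxy -> exists z (Rxz & Rzy)).
G1: condition met.
G2: fails — Rw1w2 but no z with Rw1z and Rzw2.
G3: condition met.
G4: fails — Rw2w1 but no z with Rw2z and Rzw1.
G5: fails — R31 but no z with R3z and Rz1.

G1, G3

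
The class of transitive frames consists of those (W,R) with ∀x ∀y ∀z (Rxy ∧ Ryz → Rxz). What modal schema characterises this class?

□s → □□s

The condition is transitivity. The 4 schema □s → □□s defines it.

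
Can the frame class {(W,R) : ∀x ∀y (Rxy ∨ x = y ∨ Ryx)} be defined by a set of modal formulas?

No

If a class were modally definable it would be closed under disjoint unions (Goldblatt–Thomason).
Take 3 disjoint single-world reflexive frames: each is trivially connected, but their disjoint union has 3 worlds with no edge between distinct components, so it is not connected.
So no modal formula (or set of formulas) defines exactly the connected frames.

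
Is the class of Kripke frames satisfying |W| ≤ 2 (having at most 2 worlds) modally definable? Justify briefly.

Any modally definable frame class is closed under disjoint unions.
Any modal formula valid on each of 3 disjoint one-world frames is valid on their disjoint union (validity is preserved under disjoint unions). Each one-world frame has |W|=1≤2, but the union has |W|=3.
So no modal formula (or set of formulas) defines exactly the |W|≤2 frames.

Not modally definable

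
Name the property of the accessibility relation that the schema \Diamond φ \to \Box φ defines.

partial functionality: \forall x \forall y \forall z (Rxy \wedge Rxz \to y = z)

Suppose ◇φ→□φ is valid. Take Rxy, Rxz and set V(φ)={y}. Then ◇φ at x, so □φ at x, so φ at z, i.e. z=y.
The converse is a direct semantic check.
Frame condition: \forall x \forall y \forall z (Rxy \wedge Rxz \to y = z).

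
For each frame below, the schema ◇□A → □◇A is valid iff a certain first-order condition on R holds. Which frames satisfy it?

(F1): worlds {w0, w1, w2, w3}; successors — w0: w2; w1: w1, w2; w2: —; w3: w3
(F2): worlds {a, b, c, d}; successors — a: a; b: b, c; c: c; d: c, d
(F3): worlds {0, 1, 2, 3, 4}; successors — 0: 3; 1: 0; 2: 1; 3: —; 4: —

(F2)

This is the axiom for convergence; its first-order frame correspondent is ∀x ∀y ∀z (Rxy ∧ Rxz → ∃w (Ryw ∧ Rzw)).
(F1): fails — Rw0w2 and Rw0w2 but w2 and w2 have no common successor.
(F2): holds.
(F3): fails — R03 and R03 but 3 and 3 have no common successor.
Valid on: (F2).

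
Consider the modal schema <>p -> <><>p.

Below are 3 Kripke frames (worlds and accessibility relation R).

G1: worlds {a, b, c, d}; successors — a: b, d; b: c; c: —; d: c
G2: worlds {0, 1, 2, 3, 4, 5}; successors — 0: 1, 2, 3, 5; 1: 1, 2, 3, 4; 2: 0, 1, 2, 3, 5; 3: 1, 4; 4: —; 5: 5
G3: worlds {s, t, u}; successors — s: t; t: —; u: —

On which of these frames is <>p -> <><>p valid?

G2

This is the axiom for a generalized confluence (Geach) condition; its first-order frame correspondent is forall x forall y (xRy -> exists w (y = w & x R^2 w)).
G1: fails — aRb but no w with b=w and aR²w.
G2: holds.
G3: fails — sRt but no w with t=w and sR²w.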